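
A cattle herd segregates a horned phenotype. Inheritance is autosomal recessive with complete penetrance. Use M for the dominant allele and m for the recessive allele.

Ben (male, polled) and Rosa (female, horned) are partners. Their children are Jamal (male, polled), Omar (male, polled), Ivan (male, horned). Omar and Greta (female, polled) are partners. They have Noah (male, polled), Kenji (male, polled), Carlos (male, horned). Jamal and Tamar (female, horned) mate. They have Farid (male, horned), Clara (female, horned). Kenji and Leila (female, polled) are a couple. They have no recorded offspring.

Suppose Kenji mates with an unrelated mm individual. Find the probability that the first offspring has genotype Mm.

2/3

Omar is polled so carries M and received m from Rosa (mm), so Omar is Mm.
Greta is polled so carries M and passed m to Carlos (mm), so Greta is Mm.
Kenji is a polled offspring of Omar (Mm) × Greta (Mm), whose cross gives 1/4 MM : 1/2 Mm : 1/4 mm; conditioning on being polled, Kenji is MM with probability 1/3, Mm with probability 2/3.
Summing over parental genotype combinations, P(offspring has genotype Mm) = 1/3·1 + 2/3·1/2 = 2/3.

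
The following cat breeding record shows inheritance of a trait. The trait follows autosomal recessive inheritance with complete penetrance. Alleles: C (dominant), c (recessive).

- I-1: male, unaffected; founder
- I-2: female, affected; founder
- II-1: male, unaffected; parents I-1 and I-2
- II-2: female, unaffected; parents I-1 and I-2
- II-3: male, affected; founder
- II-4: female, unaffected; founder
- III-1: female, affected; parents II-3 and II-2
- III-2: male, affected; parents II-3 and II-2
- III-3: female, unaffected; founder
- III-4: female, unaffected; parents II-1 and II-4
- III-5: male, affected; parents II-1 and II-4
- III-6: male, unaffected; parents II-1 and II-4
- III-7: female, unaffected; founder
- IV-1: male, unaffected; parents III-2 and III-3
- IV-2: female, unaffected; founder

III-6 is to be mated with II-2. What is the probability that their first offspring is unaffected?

II-1 is unaffected so carries C and received c from I-2 (cc), so II-1 is Cc.
II-4 is unaffected so carries C and passed c to III-5 (cc), so II-4 is Cc.
III-6 is an unaffected offspring of II-1 (Cc) × II-4 (Cc), whose cross gives 1/4 CC : 1/2 Cc : 1/4 cc; conditioning on being unaffected, III-6 is CC with probability 1/3, Cc with probability 2/3.
II-2 is unaffected so carries C and received c from I-2 (cc), so II-2 is Cc.
Summing over parental genotype combinations, P(offspring is unaffected) = 1/3·1 + 2/3·3/4 = 5/6.

5/6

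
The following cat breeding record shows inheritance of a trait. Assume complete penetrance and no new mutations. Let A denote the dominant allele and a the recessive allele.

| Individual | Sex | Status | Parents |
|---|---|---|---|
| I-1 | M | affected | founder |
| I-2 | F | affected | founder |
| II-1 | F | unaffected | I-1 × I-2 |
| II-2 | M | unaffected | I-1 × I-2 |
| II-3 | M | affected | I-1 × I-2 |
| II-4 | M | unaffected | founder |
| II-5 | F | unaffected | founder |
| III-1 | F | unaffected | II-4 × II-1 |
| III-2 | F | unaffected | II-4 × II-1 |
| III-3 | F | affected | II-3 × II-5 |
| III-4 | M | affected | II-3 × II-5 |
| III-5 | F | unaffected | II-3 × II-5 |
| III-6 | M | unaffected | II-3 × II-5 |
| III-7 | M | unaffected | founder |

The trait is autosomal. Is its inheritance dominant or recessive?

I-1 and I-2 are both affected yet have an unaffected child II-1. Under a recessive model two affected parents are homozygous and every child would be affected, so the trait cannot be recessive.

dominant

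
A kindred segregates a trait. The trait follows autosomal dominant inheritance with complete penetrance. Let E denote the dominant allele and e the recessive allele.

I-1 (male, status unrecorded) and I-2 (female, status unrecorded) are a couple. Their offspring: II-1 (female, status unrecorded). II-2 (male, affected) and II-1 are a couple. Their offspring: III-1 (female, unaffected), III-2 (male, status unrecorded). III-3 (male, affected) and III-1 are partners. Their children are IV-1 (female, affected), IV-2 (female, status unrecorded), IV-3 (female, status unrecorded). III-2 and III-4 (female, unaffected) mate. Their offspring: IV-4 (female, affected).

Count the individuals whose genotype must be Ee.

Obligate heterozygotes: II-2 is affected so carries E and passed e to III-1 (ee), so II-2 is Ee; IV-1 is affected so carries E and received e from III-1 (ee), so IV-1 is Ee; IV-4 is affected so carries E and received e from III-4 (ee), so IV-4 is Ee.
Every other individual is either homozygous by phenotype or has at least one consistent homozygous assignment, so the count is 3.

3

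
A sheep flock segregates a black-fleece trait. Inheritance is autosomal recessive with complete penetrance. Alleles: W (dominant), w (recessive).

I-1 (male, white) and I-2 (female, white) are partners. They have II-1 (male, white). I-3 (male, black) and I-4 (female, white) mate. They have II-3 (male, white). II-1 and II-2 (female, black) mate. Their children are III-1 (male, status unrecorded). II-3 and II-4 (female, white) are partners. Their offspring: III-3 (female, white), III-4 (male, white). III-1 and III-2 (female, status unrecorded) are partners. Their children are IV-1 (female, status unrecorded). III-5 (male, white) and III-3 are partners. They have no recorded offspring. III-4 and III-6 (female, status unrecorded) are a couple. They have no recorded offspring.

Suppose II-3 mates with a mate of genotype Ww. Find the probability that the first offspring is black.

II-3 is white so carries W and received w from I-3 (ww), so II-3 is Ww.
The cross gives 1/4 WW : 1/2 Ww : 1/4 ww, so P(offspring is black) = 1/4.

1/4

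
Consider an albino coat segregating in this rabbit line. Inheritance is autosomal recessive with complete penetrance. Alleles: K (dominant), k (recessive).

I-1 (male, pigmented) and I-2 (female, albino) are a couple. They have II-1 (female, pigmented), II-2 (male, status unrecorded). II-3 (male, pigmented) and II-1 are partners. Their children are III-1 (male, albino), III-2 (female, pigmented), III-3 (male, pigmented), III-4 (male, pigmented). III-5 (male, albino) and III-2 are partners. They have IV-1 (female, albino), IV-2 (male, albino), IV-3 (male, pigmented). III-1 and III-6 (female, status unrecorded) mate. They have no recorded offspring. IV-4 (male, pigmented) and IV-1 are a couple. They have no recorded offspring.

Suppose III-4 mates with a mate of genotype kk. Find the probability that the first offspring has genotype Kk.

2/3

II-3 is pigmented so carries K and passed k to III-1 (kk), so II-3 is Kk.
II-1 is pigmented so carries K and received k from I-2 (kk), so II-1 is Kk.
III-4 is a pigmented offspring of II-3 (Kk) × II-1 (Kk), whose cross gives 1/4 KK : 1/2 Kk : 1/4 kk; conditioning on being pigmented, III-4 is KK with probability 1/3, Kk with probability 2/3.
Summing over parental genotype combinations, P(offspring has genotype Kk) = 1/3·1 + 2/3·1/2 = 2/3.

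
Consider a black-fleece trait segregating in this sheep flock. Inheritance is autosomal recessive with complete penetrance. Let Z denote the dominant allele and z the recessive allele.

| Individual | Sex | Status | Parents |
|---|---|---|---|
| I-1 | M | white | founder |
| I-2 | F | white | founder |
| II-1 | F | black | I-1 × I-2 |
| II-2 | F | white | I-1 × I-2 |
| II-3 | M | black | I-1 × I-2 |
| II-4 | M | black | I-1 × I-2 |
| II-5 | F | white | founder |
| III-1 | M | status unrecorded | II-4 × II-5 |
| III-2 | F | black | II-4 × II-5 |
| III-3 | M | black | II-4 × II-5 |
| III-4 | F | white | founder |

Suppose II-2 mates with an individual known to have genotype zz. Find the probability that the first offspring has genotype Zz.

2/3

I-1 is white so carries Z and passed z to II-1 (zz), so I-1 is Zz.
I-2 is white so carries Z and passed z to II-1 (zz), so I-2 is Zz.
II-2 is a white offspring of I-1 (Zz) × I-2 (Zz), whose cross gives 1/4 ZZ : 1/2 Zz : 1/4 zz; conditioning on being white, II-2 is ZZ with probability 1/3, Zz with probability 2/3.
Summing over parental genotype combinations, P(offspring has genotype Zz) = 1/3·1 + 2/3·1/2 = 2/3.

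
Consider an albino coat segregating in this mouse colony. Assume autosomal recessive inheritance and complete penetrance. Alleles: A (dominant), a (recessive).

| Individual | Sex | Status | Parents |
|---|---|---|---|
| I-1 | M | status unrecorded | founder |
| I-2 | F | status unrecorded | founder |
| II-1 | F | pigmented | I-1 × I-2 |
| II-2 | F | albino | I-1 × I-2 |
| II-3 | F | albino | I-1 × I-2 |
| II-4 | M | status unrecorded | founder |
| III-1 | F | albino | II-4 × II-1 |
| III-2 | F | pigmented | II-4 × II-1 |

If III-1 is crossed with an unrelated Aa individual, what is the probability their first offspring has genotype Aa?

III-1 is albino, so III-1 is aa.
The cross gives 1/2 Aa : 1/2 aa, so P(offspring has genotype Aa) = 1/2.

1/2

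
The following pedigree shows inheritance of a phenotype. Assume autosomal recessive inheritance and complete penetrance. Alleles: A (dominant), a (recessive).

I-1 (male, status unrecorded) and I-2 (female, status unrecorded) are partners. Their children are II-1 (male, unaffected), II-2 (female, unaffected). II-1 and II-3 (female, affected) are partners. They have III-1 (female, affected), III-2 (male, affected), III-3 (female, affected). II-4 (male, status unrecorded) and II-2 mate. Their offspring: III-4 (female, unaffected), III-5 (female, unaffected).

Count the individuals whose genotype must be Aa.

Obligate heterozygotes: II-1 is unaffected so carries A and passed a to III-1 (aa), so II-1 is Aa.
Every other individual is either homozygous by phenotype or has at least one consistent homozygous assignment, so the count is 1.

1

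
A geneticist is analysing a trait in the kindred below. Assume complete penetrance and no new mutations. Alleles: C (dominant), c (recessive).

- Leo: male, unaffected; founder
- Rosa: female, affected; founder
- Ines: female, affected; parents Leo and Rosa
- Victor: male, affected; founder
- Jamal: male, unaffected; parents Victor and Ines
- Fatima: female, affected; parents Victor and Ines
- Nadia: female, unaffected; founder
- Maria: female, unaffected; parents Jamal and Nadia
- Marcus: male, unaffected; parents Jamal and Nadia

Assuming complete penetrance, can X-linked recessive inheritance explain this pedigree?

No

Under X-linked recessive, Ines (affected, female) cannot arise from Leo (unaffected) × Rosa (affected).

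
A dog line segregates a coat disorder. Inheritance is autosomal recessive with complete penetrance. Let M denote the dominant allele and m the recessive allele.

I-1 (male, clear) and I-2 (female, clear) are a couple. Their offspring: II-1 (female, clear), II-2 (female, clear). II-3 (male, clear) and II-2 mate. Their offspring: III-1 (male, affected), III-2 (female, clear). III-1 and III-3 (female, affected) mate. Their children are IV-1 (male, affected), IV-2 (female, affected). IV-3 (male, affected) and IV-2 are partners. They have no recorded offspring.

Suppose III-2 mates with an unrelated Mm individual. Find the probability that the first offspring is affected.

II-3 is clear so carries M and passed m to III-1 (mm), so II-3 is Mm.
II-2 is clear so carries M and passed m to III-1 (mm), so II-2 is Mm.
III-2 is a clear offspring of II-3 (Mm) × II-2 (Mm), whose cross gives 1/4 MM : 1/2 Mm : 1/4 mm; conditioning on being clear, III-2 is MM with probability 1/3, Mm with probability 2/3.
Summing over parental genotype combinations, P(offspring is affected) = 2/3·1/4 = 1/6.

1/6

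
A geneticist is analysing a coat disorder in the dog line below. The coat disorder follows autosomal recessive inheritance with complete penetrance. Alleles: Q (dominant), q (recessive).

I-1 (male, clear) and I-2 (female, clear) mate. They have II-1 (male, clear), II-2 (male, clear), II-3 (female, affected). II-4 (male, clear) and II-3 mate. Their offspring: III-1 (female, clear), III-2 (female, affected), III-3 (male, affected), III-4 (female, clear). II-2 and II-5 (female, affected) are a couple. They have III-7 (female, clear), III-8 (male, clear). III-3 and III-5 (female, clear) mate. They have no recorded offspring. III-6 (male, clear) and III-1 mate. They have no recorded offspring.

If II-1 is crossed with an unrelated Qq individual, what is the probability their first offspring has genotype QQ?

1/3

I-1 is clear so carries Q and passed q to II-3 (qq), so I-1 is Qq.
I-2 is clear so carries Q and passed q to II-3 (qq), so I-2 is Qq.
II-1 is a clear offspring of I-1 (Qq) × I-2 (Qq), whose cross gives 1/4 QQ : 1/2 Qq : 1/4 qq; conditioning on being clear, II-1 is QQ with probability 1/3, Qq with probability 2/3.
Summing over parental genotype combinations, P(offspring has genotype QQ) = 1/3·1/2 + 2/3·1/4 = 1/3.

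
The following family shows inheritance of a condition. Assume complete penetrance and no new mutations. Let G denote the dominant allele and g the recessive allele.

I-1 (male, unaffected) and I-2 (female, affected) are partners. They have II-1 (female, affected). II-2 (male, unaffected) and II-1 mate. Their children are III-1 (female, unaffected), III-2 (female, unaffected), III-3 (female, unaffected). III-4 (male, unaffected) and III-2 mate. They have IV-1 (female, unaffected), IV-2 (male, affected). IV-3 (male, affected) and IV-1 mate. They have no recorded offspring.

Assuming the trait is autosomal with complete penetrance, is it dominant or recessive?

III-4 and III-2 are both unaffected yet have an affected child IV-2. Under dominance, an affected child requires at least one affected parent, so the trait cannot be dominant.

recessive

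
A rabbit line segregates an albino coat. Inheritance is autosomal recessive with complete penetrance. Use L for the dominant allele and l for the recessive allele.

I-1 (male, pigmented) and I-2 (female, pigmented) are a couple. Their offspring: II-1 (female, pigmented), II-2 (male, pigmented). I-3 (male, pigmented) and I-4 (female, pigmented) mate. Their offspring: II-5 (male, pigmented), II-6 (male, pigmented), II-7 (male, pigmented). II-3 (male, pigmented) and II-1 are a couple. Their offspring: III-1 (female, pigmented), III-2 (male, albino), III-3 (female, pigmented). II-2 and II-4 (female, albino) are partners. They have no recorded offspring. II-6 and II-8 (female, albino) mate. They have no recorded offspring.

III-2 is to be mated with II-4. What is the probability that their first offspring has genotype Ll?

III-2 is albino, so III-2 is ll.
II-4 is albino, so II-4 is ll.
The cross gives 1 ll, so P(offspring has genotype Ll) = 0.

0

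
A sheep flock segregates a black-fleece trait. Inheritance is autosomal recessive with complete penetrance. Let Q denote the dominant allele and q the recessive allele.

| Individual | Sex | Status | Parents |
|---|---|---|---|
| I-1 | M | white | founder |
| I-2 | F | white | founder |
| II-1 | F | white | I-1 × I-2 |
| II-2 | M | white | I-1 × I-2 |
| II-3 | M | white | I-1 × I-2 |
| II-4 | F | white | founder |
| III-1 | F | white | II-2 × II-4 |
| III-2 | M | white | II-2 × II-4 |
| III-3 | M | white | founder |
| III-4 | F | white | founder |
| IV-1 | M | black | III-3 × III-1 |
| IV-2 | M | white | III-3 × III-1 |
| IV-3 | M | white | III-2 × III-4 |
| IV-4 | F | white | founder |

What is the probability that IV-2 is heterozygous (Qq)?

III-3 is white so carries Q and passed q to IV-1 (qq), so III-3 is Qq.
III-1 is white so carries Q and passed q to IV-1 (qq), so III-1 is Qq.
Their cross gives offspring ratios 1/4 QQ : 1/2 Qq : 1/4 qq. Conditioning on IV-2 being white, P(Qq) = 1/2 / 3/4 = 2/3.

2/3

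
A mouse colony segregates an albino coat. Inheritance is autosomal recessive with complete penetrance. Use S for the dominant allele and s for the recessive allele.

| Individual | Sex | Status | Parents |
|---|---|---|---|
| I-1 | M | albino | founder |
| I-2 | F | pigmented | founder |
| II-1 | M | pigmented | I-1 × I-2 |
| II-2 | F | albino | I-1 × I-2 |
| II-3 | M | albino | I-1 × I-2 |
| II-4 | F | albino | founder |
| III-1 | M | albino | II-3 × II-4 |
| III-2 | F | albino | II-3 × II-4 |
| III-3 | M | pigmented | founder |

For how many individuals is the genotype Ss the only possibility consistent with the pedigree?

2

Obligate heterozygotes: I-2 is pigmented so carries S and passed s to II-2 (ss), so I-2 is Ss; II-1 is pigmented so carries S and received s from I-1 (ss), so II-1 is Ss.
Every other individual is either homozygous by phenotype or has at least one consistent homozygous assignment, so the count is 2.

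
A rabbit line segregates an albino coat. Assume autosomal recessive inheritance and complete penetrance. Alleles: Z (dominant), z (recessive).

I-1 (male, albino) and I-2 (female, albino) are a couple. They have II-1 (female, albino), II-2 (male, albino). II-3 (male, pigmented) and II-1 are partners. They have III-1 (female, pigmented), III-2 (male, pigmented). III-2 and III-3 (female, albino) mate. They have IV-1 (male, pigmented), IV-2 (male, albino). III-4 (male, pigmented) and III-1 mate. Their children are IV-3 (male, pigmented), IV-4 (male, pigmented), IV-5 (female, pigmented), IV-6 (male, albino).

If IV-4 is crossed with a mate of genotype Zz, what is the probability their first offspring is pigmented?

5/6

III-4 is pigmented so carries Z and passed z to IV-6 (zz), so III-4 is Zz.
III-1 is pigmented so carries Z and received z from II-1 (zz), so III-1 is Zz.
IV-4 is a pigmented offspring of III-4 (Zz) × III-1 (Zz), whose cross gives 1/4 ZZ : 1/2 Zz : 1/4 zz; conditioning on being pigmented, IV-4 is ZZ with probability 1/3, Zz with probability 2/3.
Summing over parental genotype combinations, P(offspring is pigmented) = 1/3·1 + 2/3·3/4 = 5/6.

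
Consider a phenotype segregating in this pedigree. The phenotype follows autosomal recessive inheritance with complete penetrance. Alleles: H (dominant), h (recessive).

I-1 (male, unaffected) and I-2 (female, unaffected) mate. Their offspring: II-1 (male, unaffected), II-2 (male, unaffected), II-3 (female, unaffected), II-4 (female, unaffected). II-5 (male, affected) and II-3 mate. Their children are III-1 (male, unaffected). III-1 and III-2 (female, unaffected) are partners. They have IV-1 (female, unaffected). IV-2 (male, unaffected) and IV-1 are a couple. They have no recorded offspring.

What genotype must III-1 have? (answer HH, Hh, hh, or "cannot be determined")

From phenotype alone, III-1 is HH or Hh.
III-1 is unaffected so carries H and received h from II-5 (hh), so III-1 is Hh.

Hh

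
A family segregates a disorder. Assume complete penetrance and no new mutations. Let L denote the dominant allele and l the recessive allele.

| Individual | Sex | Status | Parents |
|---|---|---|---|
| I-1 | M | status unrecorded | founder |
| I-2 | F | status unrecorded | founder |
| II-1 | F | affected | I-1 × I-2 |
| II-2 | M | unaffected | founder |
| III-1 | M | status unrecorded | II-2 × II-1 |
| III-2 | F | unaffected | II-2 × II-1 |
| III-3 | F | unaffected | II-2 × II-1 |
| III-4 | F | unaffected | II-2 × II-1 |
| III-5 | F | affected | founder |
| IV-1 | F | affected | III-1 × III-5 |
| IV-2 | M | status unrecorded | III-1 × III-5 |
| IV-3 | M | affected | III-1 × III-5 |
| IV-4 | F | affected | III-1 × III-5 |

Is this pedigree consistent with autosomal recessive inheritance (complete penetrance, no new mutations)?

A consistent assignment under autosomal recessive exists: I-1 Ll, I-2 Ll, II-1 ll, II-2 LL, III-1 Ll, III-2 Ll, III-3 Ll, III-4 Ll, III-5 ll, IV-1 ll, IV-2 Ll, IV-3 ll, IV-4 ll.
In this assignment every recorded phenotype matches its genotype and every non-founder's genotype is obtainable from its parents' genotypes, so the pedigree is consistent.

Yes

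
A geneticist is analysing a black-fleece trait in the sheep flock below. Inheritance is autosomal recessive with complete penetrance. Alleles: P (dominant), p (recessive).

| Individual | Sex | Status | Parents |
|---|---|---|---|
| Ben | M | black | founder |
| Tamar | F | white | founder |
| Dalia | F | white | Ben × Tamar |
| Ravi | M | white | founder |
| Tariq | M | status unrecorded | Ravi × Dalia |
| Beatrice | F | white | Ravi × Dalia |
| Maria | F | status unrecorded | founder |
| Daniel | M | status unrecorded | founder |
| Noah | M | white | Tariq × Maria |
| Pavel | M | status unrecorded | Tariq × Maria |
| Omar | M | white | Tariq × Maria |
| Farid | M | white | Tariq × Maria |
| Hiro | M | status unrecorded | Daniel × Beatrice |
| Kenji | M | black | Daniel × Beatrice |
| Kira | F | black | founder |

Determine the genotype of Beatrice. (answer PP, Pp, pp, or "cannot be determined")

Pp

From phenotype alone, Beatrice is PP or Pp.
Beatrice is white so carries P and passed p to Kenji (pp), so Beatrice is Pp.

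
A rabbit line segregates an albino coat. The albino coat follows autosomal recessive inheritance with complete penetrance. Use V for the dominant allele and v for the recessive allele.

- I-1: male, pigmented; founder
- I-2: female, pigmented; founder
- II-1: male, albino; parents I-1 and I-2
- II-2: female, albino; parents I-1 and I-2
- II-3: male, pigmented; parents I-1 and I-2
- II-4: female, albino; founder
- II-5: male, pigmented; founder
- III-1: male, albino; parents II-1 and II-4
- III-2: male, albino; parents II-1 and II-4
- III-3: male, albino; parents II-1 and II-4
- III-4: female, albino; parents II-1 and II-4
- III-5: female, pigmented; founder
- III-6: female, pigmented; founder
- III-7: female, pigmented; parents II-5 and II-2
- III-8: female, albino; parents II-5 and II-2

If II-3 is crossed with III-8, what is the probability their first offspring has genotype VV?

0

I-1 is pigmented so carries V and passed v to II-1 (vv), so I-1 is Vv.
I-2 is pigmented so carries V and passed v to II-1 (vv), so I-2 is Vv.
II-3 is a pigmented offspring of I-1 (Vv) × I-2 (Vv), whose cross gives 1/4 VV : 1/2 Vv : 1/4 vv; conditioning on being pigmented, II-3 is VV with probability 1/3, Vv with probability 2/3.
III-8 is albino, so III-8 is vv.
Summing over parental genotype combinations, P(offspring has genotype VV) = 0 = 0.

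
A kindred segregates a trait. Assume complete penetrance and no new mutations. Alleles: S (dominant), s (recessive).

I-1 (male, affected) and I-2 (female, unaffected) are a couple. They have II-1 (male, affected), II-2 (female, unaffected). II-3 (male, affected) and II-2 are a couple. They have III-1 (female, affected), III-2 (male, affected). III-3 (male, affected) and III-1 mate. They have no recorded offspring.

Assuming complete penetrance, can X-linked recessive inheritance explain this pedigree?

A consistent assignment under X-linked recessive exists: I-1 X^s Y, I-2 X^S X^s, II-1 X^s Y, II-2 X^S X^s, II-3 X^s Y, III-1 X^s X^s, III-2 X^s Y, III-3 X^s Y.
In this assignment every recorded phenotype matches its genotype and every non-founder's genotype is obtainable from its parents' genotypes, so the pedigree is consistent.

Yes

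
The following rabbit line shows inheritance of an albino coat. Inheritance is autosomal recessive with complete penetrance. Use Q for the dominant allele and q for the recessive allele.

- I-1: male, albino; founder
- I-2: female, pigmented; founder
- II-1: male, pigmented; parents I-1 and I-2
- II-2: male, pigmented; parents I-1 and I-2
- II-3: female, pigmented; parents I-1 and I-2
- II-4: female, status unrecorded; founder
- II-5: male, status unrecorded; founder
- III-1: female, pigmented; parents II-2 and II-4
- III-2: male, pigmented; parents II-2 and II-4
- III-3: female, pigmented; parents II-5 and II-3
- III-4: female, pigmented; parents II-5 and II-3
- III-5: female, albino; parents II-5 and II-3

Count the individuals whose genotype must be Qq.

3

Obligate heterozygotes: II-1 is pigmented so carries Q and received q from I-1 (qq), so II-1 is Qq; II-2 is pigmented so carries Q and received q from I-1 (qq), so II-2 is Qq; II-3 is pigmented so carries Q and received q from I-1 (qq), so II-3 is Qq.
Every other individual is either homozygous by phenotype or has at least one consistent homozygous assignment, so the count is 3.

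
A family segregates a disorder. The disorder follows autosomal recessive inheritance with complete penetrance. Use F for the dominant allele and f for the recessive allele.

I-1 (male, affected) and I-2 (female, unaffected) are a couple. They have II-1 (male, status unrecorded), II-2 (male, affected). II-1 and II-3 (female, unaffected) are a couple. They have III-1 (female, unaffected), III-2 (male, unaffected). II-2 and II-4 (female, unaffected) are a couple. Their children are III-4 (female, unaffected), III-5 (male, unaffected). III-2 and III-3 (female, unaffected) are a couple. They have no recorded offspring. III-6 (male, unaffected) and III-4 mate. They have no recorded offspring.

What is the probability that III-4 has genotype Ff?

III-4 is unaffected so carries F and received f from II-2 (ff), so III-4 is Ff, giving P(Ff) = 1.

1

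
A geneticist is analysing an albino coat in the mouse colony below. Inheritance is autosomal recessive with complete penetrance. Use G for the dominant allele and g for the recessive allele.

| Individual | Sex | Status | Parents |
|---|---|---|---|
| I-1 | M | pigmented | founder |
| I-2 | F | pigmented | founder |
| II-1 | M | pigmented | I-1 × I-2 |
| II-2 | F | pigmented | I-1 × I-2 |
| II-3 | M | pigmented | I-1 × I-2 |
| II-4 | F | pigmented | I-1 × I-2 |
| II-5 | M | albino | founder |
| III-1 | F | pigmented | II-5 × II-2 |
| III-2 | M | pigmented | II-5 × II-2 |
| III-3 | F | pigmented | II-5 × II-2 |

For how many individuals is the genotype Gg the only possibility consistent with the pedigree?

3

Obligate heterozygotes: III-1 is pigmented so carries G and received g from II-5 (gg), so III-1 is Gg; III-2 is pigmented so carries G and received g from II-5 (gg), so III-2 is Gg; III-3 is pigmented so carries G and received g from II-5 (gg), so III-3 is Gg.
Every other individual is either homozygous by phenotype or has at least one consistent homozygous assignment, so the count is 3.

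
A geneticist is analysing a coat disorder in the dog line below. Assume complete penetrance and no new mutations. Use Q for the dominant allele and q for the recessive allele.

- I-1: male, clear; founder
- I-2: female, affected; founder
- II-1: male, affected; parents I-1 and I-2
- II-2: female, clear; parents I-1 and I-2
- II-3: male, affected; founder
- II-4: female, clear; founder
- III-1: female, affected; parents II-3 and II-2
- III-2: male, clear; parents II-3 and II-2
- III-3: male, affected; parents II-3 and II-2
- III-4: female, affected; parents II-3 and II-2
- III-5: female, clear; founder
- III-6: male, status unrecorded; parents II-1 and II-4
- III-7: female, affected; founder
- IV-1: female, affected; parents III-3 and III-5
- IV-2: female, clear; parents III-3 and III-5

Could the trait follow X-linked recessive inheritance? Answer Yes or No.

Yes

A consistent assignment under X-linked recessive exists: I-1 X^Q Y, I-2 X^q X^q, II-1 X^q Y, II-2 X^Q X^q, II-3 X^q Y, II-4 X^Q X^Q, III-1 X^q X^q, III-2 X^Q Y, III-3 X^q Y, III-4 X^q X^q, III-5 X^Q X^q, III-6 X^Q Y, III-7 X^q X^q, IV-1 X^q X^q, IV-2 X^Q X^q.
In this assignment every recorded phenotype matches its genotype and every non-founder's genotype is obtainable from its parents' genotypes, so the pedigree is consistent.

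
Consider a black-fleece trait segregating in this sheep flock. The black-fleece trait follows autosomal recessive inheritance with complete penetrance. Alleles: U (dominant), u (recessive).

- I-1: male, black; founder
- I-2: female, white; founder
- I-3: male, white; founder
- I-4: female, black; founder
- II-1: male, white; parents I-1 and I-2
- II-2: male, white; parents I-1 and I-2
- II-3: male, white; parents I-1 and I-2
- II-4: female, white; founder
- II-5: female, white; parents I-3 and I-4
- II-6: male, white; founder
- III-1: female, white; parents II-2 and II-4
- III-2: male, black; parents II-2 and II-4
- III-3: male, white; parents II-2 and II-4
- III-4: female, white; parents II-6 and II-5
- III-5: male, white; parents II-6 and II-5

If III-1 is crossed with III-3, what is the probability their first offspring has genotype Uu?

4/9

II-2 is white so carries U and received u from I-1 (uu), so II-2 is Uu.
II-4 is white so carries U and passed u to III-2 (uu), so II-4 is Uu.
III-1 is a white offspring of II-2 (Uu) × II-4 (Uu), whose cross gives 1/4 UU : 1/2 Uu : 1/4 uu; conditioning on being white, III-1 is UU with probability 1/3, Uu with probability 2/3.
III-3 is a white offspring of II-2 (Uu) × II-4 (Uu), whose cross gives 1/4 UU : 1/2 Uu : 1/4 uu; conditioning on being white, III-3 is UU with probability 1/3, Uu with probability 2/3.
Summing over parental genotype combinations, P(offspring has genotype Uu) = 2/9·1/2 + 2/9·1/2 + 4/9·1/2 = 4/9.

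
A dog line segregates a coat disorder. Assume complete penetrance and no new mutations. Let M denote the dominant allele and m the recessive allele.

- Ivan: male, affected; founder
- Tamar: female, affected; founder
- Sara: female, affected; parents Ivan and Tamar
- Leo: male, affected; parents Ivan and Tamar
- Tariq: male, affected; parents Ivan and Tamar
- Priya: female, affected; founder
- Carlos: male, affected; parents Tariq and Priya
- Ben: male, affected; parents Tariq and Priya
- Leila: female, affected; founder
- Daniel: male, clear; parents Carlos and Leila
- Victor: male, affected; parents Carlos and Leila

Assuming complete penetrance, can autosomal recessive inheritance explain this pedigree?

Under autosomal recessive, Daniel (clear, male) cannot arise from Carlos (affected) × Leila (affected).

No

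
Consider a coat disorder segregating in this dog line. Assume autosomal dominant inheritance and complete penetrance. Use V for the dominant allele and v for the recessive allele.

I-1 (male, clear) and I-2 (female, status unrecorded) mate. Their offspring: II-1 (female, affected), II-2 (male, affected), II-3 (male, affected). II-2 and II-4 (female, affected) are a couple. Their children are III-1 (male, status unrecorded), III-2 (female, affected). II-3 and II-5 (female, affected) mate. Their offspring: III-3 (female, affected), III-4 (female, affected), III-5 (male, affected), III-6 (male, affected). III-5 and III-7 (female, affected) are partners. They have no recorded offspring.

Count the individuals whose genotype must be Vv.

Obligate heterozygotes: II-1 is affected so carries V and received v from I-1 (vv), so II-1 is Vv; II-2 is affected so carries V and received v from I-1 (vv), so II-2 is Vv; II-3 is affected so carries V and received v from I-1 (vv), so II-3 is Vv.
Every other individual is either homozygous by phenotype or has at least one consistent homozygous assignment, so the count is 3.

3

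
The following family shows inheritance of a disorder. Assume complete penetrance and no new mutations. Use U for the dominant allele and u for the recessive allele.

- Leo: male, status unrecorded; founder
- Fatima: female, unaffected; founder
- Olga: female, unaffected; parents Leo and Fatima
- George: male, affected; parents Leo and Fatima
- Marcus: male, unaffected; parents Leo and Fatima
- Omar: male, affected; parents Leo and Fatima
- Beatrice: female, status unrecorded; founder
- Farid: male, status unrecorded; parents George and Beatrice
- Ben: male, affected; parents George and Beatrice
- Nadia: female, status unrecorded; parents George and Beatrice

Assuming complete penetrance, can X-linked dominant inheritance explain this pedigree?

Under X-linked dominant, George (affected, male) cannot arise from Leo (unrecorded) × Fatima (unaffected).

No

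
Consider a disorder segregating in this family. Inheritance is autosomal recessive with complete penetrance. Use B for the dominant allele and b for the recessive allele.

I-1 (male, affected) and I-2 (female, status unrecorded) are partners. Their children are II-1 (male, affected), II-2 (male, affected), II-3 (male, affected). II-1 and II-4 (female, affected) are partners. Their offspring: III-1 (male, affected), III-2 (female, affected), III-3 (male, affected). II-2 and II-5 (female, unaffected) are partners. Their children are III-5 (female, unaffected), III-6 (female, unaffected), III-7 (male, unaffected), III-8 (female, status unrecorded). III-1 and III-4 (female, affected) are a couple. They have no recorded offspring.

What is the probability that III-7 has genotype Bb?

III-7 is unaffected so carries B and received b from II-2 (bb), so III-7 is Bb, giving P(Bb) = 1.

1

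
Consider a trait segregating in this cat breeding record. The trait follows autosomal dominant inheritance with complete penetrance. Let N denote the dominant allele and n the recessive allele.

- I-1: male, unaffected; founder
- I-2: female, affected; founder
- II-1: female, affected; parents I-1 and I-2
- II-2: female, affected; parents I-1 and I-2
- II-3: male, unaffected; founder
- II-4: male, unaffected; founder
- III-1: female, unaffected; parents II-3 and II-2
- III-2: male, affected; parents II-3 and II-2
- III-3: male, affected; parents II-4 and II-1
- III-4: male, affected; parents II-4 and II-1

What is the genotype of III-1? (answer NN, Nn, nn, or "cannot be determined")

III-1 is unaffected, so III-1 is nn.

nn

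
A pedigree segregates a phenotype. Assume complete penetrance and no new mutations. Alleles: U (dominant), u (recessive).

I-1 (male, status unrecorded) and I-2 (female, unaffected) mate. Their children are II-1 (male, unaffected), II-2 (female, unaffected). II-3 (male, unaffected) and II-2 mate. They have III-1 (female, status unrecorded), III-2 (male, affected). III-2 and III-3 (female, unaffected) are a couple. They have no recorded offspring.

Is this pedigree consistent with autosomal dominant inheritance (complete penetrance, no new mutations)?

No

Under autosomal dominant, III-2 (affected, male) cannot arise from II-3 (unaffected) × II-2 (unaffected).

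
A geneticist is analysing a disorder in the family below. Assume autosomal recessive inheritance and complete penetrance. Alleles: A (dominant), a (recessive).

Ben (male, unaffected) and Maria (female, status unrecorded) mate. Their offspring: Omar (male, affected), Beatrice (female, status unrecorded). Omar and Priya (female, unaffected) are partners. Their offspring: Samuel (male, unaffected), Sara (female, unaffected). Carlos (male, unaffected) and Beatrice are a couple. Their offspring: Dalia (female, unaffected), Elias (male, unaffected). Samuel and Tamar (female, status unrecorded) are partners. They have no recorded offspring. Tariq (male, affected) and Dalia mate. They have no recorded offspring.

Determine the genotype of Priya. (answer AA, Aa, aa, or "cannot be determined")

cannot be determined

Priya's phenotype allows AA or Aa, and no parent or child forces a single allele at both positions; consistent genotype assignments exist with Priya as AA or Aa.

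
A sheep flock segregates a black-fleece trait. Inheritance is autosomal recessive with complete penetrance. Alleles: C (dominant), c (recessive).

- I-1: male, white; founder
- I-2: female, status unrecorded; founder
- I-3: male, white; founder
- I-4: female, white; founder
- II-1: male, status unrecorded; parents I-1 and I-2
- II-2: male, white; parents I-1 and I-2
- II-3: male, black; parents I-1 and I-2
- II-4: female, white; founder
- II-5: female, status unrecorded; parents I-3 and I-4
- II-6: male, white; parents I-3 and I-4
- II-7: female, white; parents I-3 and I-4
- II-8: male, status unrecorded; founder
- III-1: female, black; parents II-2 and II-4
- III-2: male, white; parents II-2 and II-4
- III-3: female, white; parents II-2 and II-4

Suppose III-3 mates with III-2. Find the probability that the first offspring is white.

8/9

II-2 is white so carries C and passed c to III-1 (cc), so II-2 is Cc.
II-4 is white so carries C and passed c to III-1 (cc), so II-4 is Cc.
III-3 is a white offspring of II-2 (Cc) × II-4 (Cc), whose cross gives 1/4 CC : 1/2 Cc : 1/4 cc; conditioning on being white, III-3 is CC with probability 1/3, Cc with probability 2/3.
III-2 is a white offspring of II-2 (Cc) × II-4 (Cc), whose cross gives 1/4 CC : 1/2 Cc : 1/4 cc; conditioning on being white, III-2 is CC with probability 1/3, Cc with probability 2/3.
Summing over parental genotype combinations, P(offspring is white) = 1/9·1 + 2/9·1 + 2/9·1 + 4/9·3/4 = 8/9.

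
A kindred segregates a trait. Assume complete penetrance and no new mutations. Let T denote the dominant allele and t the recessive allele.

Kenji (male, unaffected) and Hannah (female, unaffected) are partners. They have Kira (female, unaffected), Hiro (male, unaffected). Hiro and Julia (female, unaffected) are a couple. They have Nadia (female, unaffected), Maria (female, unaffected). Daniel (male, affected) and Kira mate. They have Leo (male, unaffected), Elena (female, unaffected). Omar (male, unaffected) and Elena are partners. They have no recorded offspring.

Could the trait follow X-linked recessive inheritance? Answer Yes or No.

A consistent assignment under X-linked recessive exists: Kenji X^T Y, Hannah X^T X^T, Kira X^T X^T, Hiro X^T Y, Julia X^T X^T, Daniel X^t Y, Nadia X^T X^T, Maria X^T X^T, Leo X^T Y, Elena X^T X^t, Omar X^T Y.
In this assignment every recorded phenotype matches its genotype and every non-founder's genotype is obtainable from its parents' genotypes, so the pedigree is consistent.

Yes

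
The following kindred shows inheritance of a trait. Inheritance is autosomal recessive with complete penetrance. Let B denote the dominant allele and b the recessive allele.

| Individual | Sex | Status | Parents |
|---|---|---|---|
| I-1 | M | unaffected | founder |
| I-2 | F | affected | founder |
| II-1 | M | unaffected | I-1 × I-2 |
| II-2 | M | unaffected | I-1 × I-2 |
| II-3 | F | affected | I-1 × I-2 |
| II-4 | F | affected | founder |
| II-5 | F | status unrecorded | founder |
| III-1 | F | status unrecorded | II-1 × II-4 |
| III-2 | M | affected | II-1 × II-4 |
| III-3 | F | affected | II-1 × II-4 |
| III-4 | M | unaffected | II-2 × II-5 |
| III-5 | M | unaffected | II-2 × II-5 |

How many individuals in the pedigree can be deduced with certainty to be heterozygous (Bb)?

3

Obligate heterozygotes: I-1 is unaffected so carries B and passed b to II-3 (bb), so I-1 is Bb; II-1 is unaffected so carries B and received b from I-2 (bb), so II-1 is Bb; II-2 is unaffected so carries B and received b from I-2 (bb), so II-2 is Bb.
Every other individual is either homozygous by phenotype or has at least one consistent homozygous assignment, so the count is 3.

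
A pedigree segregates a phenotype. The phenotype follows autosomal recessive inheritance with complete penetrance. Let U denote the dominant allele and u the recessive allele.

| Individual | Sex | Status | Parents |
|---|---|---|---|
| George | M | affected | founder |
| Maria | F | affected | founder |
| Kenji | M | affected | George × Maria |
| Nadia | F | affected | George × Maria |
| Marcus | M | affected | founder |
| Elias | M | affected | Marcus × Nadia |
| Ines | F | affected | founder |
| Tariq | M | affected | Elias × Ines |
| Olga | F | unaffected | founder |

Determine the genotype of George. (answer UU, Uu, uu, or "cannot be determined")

George is affected, so George is uu.

uu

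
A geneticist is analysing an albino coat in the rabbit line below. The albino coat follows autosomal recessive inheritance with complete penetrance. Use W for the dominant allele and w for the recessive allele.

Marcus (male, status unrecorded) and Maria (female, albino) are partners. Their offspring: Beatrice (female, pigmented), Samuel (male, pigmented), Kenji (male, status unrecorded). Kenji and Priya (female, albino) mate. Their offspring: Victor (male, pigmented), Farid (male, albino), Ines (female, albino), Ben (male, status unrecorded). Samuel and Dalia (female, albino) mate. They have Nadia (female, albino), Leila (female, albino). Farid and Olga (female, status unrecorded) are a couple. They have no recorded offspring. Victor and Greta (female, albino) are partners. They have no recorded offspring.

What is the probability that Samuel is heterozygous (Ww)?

Samuel is pigmented so carries W and received w from Maria (ww), so Samuel is Ww, giving P(Ww) = 1.

1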